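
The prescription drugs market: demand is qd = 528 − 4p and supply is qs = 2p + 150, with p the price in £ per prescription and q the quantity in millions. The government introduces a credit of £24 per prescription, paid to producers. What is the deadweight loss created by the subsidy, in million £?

Deadweight loss = £384 million.

Without the subsidy, 528 − 4p = 2p + 150 gives 6p = 378, so p* = £63 and q* = 276.
With a per-unit subsidy paid to producers, each receives p + 24 per unit sold, so supply becomes qs = 2(p + 24) + 150.
Solving gives q = 308 with buyers paying £55 and producers receiving £79 (the £24 wedge).
Quantity rises by |ΔQ| = |276 − 308| = 32.
DWL = ½ · t · |ΔQ| = ½ · 24 · 32 = £384.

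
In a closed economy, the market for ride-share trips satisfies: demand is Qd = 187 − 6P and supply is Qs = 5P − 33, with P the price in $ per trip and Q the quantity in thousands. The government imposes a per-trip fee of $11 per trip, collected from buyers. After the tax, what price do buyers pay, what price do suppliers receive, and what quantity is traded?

Before the tax: set 187 − 6P = 5P − 33 → P* = $20, Q* = 67.
With the tax collected from buyers, demand (in seller-price terms) shifts: Qd = 187 − 6(P + 11).
New equilibrium: buyers pay $25, suppliers receive $14, Q = 37. (Wedge: Pb − Ps = 11.)
The less price-elastic side of the market bears the larger share of a per-unit tax.

Buyers pay $25; suppliers receive $14; quantity = 37.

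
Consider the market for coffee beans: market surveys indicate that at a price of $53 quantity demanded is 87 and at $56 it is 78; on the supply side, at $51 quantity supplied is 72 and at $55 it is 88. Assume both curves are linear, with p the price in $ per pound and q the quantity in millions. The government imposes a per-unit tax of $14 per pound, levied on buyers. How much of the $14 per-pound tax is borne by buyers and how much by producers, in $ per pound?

Buyers bear $8 per pound; producers bear $6 per pound.

Demand slope: (78 − 87)/(56 − 53) = -3, so qd = 246 − 3p.
Supply slope: (88 − 72)/(55 − 51) = 4, so qs = 4p − 132.
Before the tax: set 246 − 3p = 4p − 132 → p* = $54, q* = 84.
With the tax collected from buyers, demand (in seller-price terms) shifts: qd = 246 − 3(p + 14).
Solving gives q = 60 with buyers paying $62 and producers receiving $48 (the $14 wedge).
Burden on buyers: $8; on producers: $6. (They sum to $14.)
The less price-elastic side of the market bears the larger share of a per-unit tax.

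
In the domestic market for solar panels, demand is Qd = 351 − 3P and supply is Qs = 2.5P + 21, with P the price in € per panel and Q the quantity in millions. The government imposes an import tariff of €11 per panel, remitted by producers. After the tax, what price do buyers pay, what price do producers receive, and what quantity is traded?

Buyers pay €65; producers receive €54; quantity = 156.

Without the tax, 351 − 3P = 2.5P + 21 gives 5.5P = 330, so P* = €60 and Q* = 171.
With the tax collected from producers, supply shifts: Qs = 2.5(P − 11) + 21.
Solving gives Q = 156 with buyers paying €65 and producers receiving €54 (the €11 wedge).
The less price-elastic side of the market bears the larger share of a per-unit tax.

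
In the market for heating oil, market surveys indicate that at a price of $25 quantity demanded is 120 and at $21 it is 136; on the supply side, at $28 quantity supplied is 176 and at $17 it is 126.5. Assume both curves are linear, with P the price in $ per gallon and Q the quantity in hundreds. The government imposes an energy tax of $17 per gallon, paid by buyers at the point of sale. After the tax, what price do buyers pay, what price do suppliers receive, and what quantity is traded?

Demand slope: (136 − 120)/(21 − 25) = -4, so Qd = 220 − 4P.
Supply slope: (126.5 − 176)/(17 − 28) = 4.5, so Qs = 4.5P + 50.
Without the tax, 220 − 4P = 4.5P + 50 gives 8.5P = 170, so P* = $20 and Q* = 140.
With the tax collected from buyers, demand (in seller-price terms) shifts: Qd = 220 − 4(P + 17).
Solving gives Q = 104 with buyers paying $29 and suppliers receiving $12 (the $17 wedge).
The less price-elastic side of the market bears the larger share of a per-unit tax.

Buyers pay $29; suppliers receive $12; quantity = 104.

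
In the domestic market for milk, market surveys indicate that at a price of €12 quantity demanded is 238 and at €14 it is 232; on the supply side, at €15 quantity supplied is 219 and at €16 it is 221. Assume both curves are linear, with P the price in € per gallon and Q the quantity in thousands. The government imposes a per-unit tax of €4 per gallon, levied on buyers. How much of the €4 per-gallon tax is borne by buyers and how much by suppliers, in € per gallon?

Demand slope: (232 − 238)/(14 − 12) = -3, so Qd = 274 − 3P.
Supply slope: (221 − 219)/(16 − 15) = 2, so Qs = 2P + 189.
Without the tax, 274 − 3P = 2P + 189 gives 5P = 85, so P* = €17 and Q* = 223.
With the tax collected from buyers, demand (in seller-price terms) shifts: Qd = 274 − 3(P + 4).
Solving gives Q = 218.2 with buyers paying €18.6 and suppliers receiving €14.6 (the €4 wedge).
Burden on buyers: €1.6; on suppliers: €2.4. (They sum to €4.)
The less price-elastic side of the market bears the larger share of a per-unit tax.

Buyers bear €1.6 per gallon; suppliers bear €2.4 per gallon.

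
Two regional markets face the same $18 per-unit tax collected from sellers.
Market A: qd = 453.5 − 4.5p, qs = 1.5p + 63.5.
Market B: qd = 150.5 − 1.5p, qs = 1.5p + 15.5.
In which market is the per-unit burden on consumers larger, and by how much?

Market B, by $4.5.

Market A: pre-tax p* = $65, q* = 161; post-tax q = 140.75; per-unit burden on consumers = $4.5.
Market B: pre-tax p* = $45, q* = 83; post-tax q = 69.5; per-unit burden on consumers = $9.
Difference: $4.5 vs $9 → market B is larger by $4.5.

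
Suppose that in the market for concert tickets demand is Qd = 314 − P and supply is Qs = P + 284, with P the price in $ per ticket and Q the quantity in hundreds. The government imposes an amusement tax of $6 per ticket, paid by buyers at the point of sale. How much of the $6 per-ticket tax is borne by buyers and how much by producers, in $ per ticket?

Before the tax: set 314 − P = P + 284 → P* = $15, Q* = 299.
With the tax collected from buyers, demand (in seller-price terms) shifts: Qd = 314 − (P + 6).
Solving gives Q = 296 with buyers paying $18 and producers receiving $12 (the $6 wedge).
Burden on buyers: $3; on producers: $3. (They sum to $6.)

Buyers bear $3 per ticket; producers bear $3 per ticket.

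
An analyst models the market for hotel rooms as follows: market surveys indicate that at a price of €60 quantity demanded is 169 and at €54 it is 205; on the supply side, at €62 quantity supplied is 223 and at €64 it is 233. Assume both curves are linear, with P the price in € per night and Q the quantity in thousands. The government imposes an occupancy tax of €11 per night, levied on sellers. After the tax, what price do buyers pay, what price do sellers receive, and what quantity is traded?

Buyers pay €61; sellers receive €50; quantity = 163.

Demand slope: (205 − 169)/(54 − 60) = -6, so Qd = 529 − 6P.
Supply slope: (233 − 223)/(64 − 62) = 5, so Qs = 5P − 87.
Before the tax: set 529 − 6P = 5P − 87 → P* = €56, Q* = 193.
With the tax collected from sellers, supply shifts: Qs = 5(P − 11) − 87.
Solving gives Q = 163 with buyers paying €61 and sellers receiving €50 (the €11 wedge).
The less price-elastic side of the market bears the larger share of a per-unit tax.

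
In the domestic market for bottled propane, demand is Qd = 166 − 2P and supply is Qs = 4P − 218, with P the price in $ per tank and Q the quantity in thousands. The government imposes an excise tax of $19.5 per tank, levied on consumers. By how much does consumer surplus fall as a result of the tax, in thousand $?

Consumer surplus falls by $325 thousand.

Before the tax: set 166 − 2P = 4P − 218 → P* = $64, Q* = 38.
With the tax collected from consumers, demand (in seller-price terms) shifts: Qd = 166 − 2(P + 19.5).
Solving gives Q = 12 with consumers paying $77 and sellers receiving $57.5 (the $19.5 wedge).
ΔCS is the trapezoid between Q = 12 and Q = 38 of height $13: ½ · (38 + 12) · 13 = $325.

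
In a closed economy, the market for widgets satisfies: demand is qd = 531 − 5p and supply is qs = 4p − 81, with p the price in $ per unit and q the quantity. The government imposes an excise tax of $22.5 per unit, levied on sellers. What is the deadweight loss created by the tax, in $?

Without the tax, 531 − 5p = 4p − 81 gives 9p = 612, so p* = $68 and q* = 191.
With the tax collected from sellers, supply shifts: qs = 4(p − 22.5) − 81.
New equilibrium: consumers pay $78, sellers receive $55.5, q = 141. (Wedge: pb − ps = 22.5.)
Quantity falls by |ΔQ| = |191 − 141| = 50.
DWL = ½ · t · |ΔQ| = ½ · 22.5 · 50 = $562.5.

Deadweight loss = $562.5.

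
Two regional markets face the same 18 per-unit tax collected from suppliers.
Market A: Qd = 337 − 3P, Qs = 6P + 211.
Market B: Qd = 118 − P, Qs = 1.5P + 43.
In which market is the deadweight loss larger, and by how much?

Market A, by 226.8.

Market A: pre-tax P* = 14, Q* = 295; post-tax Q = 259; deadweight loss = 324.
Market B: pre-tax P* = 30, Q* = 88; post-tax Q = 77.2; deadweight loss = 97.2.
Difference: 324 vs 97.2 → market A is larger by 226.8.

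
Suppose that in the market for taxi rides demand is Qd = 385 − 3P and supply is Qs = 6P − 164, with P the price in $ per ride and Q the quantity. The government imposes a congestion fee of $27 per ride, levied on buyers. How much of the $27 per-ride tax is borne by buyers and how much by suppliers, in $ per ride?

Buyers bear $18 per ride; suppliers bear $9 per ride.

Before the tax: set 385 − 3P = 6P − 164 → P* = $61, Q* = 202.
With the tax collected from buyers, demand (in seller-price terms) shifts: Qd = 385 − 3(P + 27).
New equilibrium: buyers pay $79, suppliers receive $52, Q = 148. (Wedge: Pb − Ps = 27.)
Burden on buyers: $18; on suppliers: $9. (They sum to $27.)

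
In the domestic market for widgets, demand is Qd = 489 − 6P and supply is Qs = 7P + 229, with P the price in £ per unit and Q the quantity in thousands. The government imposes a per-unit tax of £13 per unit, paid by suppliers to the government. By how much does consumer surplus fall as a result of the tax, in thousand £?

Before the tax: set 489 − 6P = 7P + 229 → P* = £20, Q* = 369.
With the tax collected from suppliers, supply shifts: Qs = 7(P − 13) + 229.
Solving gives Q = 327 with buyers paying £27 and suppliers receiving £14 (the £13 wedge).
ΔCS is the trapezoid between Q = 327 and Q = 369 of height £7: ½ · (369 + 327) · 7 = £2436.

Consumer surplus falls by £2436 thousand.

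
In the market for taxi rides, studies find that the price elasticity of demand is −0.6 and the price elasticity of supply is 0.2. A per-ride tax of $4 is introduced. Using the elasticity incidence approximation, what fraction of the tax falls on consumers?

Consumers' share ≈ 0.25.

Incidence ratio: consumers' share ≈ εs / (εs + |εd|) = 0.2 / (0.2 + 0.6) = 0.25.
Supply is the less elastic side, so consumers bear the smaller share.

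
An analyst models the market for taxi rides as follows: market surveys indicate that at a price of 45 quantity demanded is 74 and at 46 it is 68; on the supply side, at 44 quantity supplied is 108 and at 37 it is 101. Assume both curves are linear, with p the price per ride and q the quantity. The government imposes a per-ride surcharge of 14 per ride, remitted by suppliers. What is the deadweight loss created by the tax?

Demand slope: (68 − 74)/(46 − 45) = -6, so qd = 344 − 6p.
Supply slope: (101 − 108)/(37 − 44) = 1, so qs = p + 64.
Without the tax, 344 − 6p = p + 64 gives 7p = 280, so p* = 40 and q* = 104.
With the tax collected from suppliers, supply shifts: qs = (p − 14) + 64.
New equilibrium: consumers pay 42, suppliers receive 28, q = 92. (Wedge: pb − ps = 14.)
Quantity falls by |ΔQ| = |104 − 92| = 12.
DWL = ½ · t · |ΔQ| = ½ · 14 · 12 = 84.

Deadweight loss = 84.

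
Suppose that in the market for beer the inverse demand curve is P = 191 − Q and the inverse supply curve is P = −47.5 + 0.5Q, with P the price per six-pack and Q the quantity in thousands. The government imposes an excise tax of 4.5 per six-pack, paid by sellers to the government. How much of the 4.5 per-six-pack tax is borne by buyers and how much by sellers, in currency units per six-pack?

Buyers bear 3 per six-pack; sellers bear 1.5 per six-pack.

Inverting to Q(P) form: Qd = 191 − P; Qs = 2P + 95.
Without the tax, 191 − P = 2P + 95 gives 3P = 96, so P* = 32 and Q* = 159.
With the tax collected from sellers, supply shifts: Qs = 2(P − 4.5) + 95.
New equilibrium: buyers pay 35, sellers receive 30.5, Q = 156. (Wedge: Pb − Ps = 4.5.)
Burden on buyers: 3; on sellers: 1.5. (They sum to 4.5.)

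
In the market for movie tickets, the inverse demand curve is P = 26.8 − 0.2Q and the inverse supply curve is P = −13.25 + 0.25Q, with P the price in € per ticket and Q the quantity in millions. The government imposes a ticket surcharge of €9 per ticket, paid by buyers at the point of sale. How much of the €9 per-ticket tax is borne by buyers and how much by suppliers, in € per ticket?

Buyers bear €4 per ticket; suppliers bear €5 per ticket.

Inverting to Q(P) form: Qd = 134 − 5P; Qs = 4P + 53.
Without the tax, 134 − 5P = 4P + 53 gives 9P = 81, so P* = €9 and Q* = 89.
With the tax collected from buyers, demand (in seller-price terms) shifts: Qd = 134 − 5(P + 9).
New equilibrium: buyers pay €13, suppliers receive €4, Q = 69. (Wedge: Pb − Ps = 9.)
Burden on buyers: €4; on suppliers: €5. (They sum to €9.)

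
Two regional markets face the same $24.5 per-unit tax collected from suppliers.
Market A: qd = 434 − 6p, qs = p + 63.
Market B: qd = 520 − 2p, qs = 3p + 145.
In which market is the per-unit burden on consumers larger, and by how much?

Market A: pre-tax p* = $53, q* = 116; post-tax q = 95; per-unit burden on consumers = $3.5.
Market B: pre-tax p* = $75, q* = 370; post-tax q = 340.6; per-unit burden on consumers = $14.7.
Difference: $3.5 vs $14.7 → market B is larger by $11.2.

Market B, by $11.2.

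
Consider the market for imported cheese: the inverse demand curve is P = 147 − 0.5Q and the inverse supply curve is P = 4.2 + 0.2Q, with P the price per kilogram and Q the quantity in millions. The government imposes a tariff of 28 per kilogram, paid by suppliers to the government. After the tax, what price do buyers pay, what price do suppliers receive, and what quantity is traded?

Buyers pay 65; suppliers receive 37; quantity = 164.

Inverting to Q(P) form: Qd = 294 − 2P; Qs = 5P − 21.
Before the tax: set 294 − 2P = 5P − 21 → P* = 45, Q* = 204.
With the tax collected from suppliers, supply shifts: Qs = 5(P − 28) − 21.
New equilibrium: buyers pay 65, suppliers receive 37, Q = 164. (Wedge: Pb − Ps = 28.)
The less price-elastic side of the market bears the larger share of a per-unit tax.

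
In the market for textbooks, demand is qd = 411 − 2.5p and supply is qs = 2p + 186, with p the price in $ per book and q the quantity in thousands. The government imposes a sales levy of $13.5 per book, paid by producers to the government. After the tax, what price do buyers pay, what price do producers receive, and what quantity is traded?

Before the tax: set 411 − 2.5p = 2p + 186 → p* = $50, q* = 286.
With the tax collected from producers, supply shifts: qs = 2(p − 13.5) + 186.
New equilibrium: buyers pay $56, producers receive $42.5, q = 271. (Wedge: pb − ps = 13.5.)
The less price-elastic side of the market bears the larger share of a per-unit tax.

Buyers pay $56; producers receive $42.5; quantity = 271.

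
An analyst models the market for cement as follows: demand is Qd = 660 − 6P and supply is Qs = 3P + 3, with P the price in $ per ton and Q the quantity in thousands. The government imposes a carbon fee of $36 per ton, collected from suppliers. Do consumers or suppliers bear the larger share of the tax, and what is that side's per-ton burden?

Without the tax, 660 − 6P = 3P + 3 gives 9P = 657, so P* = $73 and Q* = 222.
With the tax collected from suppliers, supply shifts: Qs = 3(P − 36) + 3.
New equilibrium: consumers pay $85, suppliers receive $49, Q = 150. (Wedge: Pb − Ps = 36.)
Per-ton burden: consumers $12, suppliers $24.
Suppliers take the larger share because supply is less price-elastic here (demand slope 6 vs supply slope 3).
The less price-elastic side of the market bears the larger share of a per-unit tax.

Suppliers bear the larger share: $24 per ton.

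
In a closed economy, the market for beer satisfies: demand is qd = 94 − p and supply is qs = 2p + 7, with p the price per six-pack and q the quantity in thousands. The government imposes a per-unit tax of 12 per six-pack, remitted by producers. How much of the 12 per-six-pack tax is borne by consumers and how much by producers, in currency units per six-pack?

Without the tax, 94 − p = 2p + 7 gives 3p = 87, so p* = 29 and q* = 65.
With the tax collected from producers, supply shifts: qs = 2(p − 12) + 7.
New equilibrium: consumers pay 37, producers receive 25, q = 57. (Wedge: pb − ps = 12.)
Burden on consumers: 8; on producers: 4. (They sum to 12.)

Consumers bear 8 per six-pack; producers bear 4 per six-pack.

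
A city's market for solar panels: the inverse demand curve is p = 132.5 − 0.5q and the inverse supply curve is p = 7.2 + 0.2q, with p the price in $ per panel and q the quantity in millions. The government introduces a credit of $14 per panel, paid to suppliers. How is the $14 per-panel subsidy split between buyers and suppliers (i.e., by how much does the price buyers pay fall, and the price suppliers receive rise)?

Buyers gain $10 per panel; suppliers gain $4 per panel.

Rewrite in direct form: qd = 265 − 2p and qs = 5p − 36.
Without the subsidy, 265 − 2p = 5p − 36 gives 7p = 301, so p* = $43 and q* = 179.
With a per-unit subsidy paid to suppliers, each receives p + 14 per unit sold, so supply becomes qs = 5(p + 14) − 36.
New equilibrium: buyers pay $33, suppliers receive $47, q = 199. (Wedge: pb − ps = −14.)
Gain to buyers: $10; to suppliers: $4. (They sum to $14.)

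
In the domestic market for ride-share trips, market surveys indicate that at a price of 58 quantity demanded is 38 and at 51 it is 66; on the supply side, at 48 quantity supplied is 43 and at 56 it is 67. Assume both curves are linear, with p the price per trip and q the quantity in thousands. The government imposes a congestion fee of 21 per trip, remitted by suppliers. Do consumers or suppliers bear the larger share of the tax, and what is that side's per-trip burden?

Suppliers bear the larger share: 12 per trip.

Demand slope: (66 − 38)/(51 − 58) = -4, so qd = 270 − 4p.
Supply slope: (67 − 43)/(56 − 48) = 3, so qs = 3p − 101.
Without the tax, 270 − 4p = 3p − 101 gives 7p = 371, so p* = 53 and q* = 58.
With the tax collected from suppliers, supply shifts: qs = 3(p − 21) − 101.
Solving gives q = 22 with consumers paying 62 and suppliers receiving 41 (the 21 wedge).
Per-trip burden: consumers 9, suppliers 12.
Suppliers take the larger share because supply is less price-elastic here (demand slope 4 vs supply slope 3).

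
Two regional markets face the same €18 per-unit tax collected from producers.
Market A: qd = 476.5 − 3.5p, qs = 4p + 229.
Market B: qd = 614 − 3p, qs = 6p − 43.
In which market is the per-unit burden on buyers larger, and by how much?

Market B, by €2.4.

Market A: pre-tax p* = €33, q* = 361; post-tax q = 327.4; per-unit burden on buyers = €9.6.
Market B: pre-tax p* = €73, q* = 395; post-tax q = 359; per-unit burden on buyers = €12.
Difference: €9.6 vs €12 → market B is larger by €2.4.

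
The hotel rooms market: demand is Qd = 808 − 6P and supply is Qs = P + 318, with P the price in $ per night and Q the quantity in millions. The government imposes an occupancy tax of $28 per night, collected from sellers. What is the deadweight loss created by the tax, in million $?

Deadweight loss = $336 million.

Without the tax, 808 − 6P = P + 318 gives 7P = 490, so P* = $70 and Q* = 388.
With the tax collected from sellers, supply shifts: Qs = (P − 28) + 318.
New equilibrium: buyers pay $74, sellers receive $46, Q = 364. (Wedge: Pb − Ps = 28.)
Quantity falls by |ΔQ| = |388 − 364| = 24.
DWL = ½ · t · |ΔQ| = ½ · 28 · 24 = $336.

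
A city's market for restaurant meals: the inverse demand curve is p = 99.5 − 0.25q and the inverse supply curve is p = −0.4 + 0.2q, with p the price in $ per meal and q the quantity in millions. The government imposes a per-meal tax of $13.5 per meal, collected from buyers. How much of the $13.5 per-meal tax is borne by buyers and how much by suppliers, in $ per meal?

Buyers bear $7.5 per meal; suppliers bear $6 per meal.

Inverting to q(p) form: qd = 398 − 4p; qs = 5p + 2.
Without the tax, 398 − 4p = 5p + 2 gives 9p = 396, so p* = $44 and q* = 222.
With the tax collected from buyers, demand (in seller-price terms) shifts: qd = 398 − 4(p + 13.5).
New equilibrium: buyers pay $51.5, suppliers receive $38, q = 192. (Wedge: pb − ps = 13.5.)
Burden on buyers: $7.5; on suppliers: $6. (They sum to $13.5.)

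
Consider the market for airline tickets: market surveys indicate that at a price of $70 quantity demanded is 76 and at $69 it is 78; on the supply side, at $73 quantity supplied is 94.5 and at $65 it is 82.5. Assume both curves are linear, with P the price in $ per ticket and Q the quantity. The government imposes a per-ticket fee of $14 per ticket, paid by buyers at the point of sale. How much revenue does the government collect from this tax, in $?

Tax revenue = $1008.

Demand slope: (78 − 76)/(69 − 70) = -2, so Qd = 216 − 2P.
Supply slope: (82.5 − 94.5)/(65 − 73) = 1.5, so Qs = 1.5P − 15.
Without the tax, 216 − 2P = 1.5P − 15 gives 3.5P = 231, so P* = $66 and Q* = 84.
With the tax collected from buyers, demand (in seller-price terms) shifts: Qd = 216 − 2(P + 14).
New equilibrium: buyers pay $72, suppliers receive $58, Q = 72. (Wedge: Pb − Ps = 14.)
Revenue = t · Q = 14 · 72 = $1008.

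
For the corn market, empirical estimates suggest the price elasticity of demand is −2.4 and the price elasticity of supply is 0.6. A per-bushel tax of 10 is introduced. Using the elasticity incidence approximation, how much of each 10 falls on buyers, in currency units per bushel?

Buyers bear ≈ 2 per bushel.

Incidence ratio: buyers' share ≈ εs / (εs + |εd|) = 0.6 / (0.6 + 2.4) = 0.2.
So buyers bear ≈ 0.2 × 10 = 2; suppliers bear 8.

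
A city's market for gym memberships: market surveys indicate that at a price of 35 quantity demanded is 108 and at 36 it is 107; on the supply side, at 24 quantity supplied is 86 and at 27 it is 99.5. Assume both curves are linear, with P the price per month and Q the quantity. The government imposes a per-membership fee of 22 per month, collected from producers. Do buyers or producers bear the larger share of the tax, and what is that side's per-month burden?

Buyers bear the larger share: 18 per month.

Demand slope: (107 − 108)/(36 − 35) = -1, so Qd = 143 − P.
Supply slope: (99.5 − 86)/(27 − 24) = 4.5, so Qs = 4.5P − 22.
Without the tax, 143 − P = 4.5P − 22 gives 5.5P = 165, so P* = 30 and Q* = 113.
With the tax collected from producers, supply shifts: Qs = 4.5(P − 22) − 22.
New equilibrium: buyers pay 48, producers receive 26, Q = 95. (Wedge: Pb − Ps = 22.)
Per-month burden: buyers 18, producers 4.
Buyers take the larger share because demand is less price-elastic here (demand slope 1 vs supply slope 4.5).
The less price-elastic side of the market bears the larger share of a per-unit tax.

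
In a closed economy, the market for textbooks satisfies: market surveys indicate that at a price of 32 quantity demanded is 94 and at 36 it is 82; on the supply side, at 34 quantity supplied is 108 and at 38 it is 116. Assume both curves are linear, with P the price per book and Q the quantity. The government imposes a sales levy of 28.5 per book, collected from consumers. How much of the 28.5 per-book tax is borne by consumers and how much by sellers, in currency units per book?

Consumers bear 11.4 per book; sellers bear 17.1 per book.

Demand slope: (82 − 94)/(36 − 32) = -3, so Qd = 190 − 3P.
Supply slope: (116 − 108)/(38 − 34) = 2, so Qs = 2P + 40.
Without the tax, 190 − 3P = 2P + 40 gives 5P = 150, so P* = 30 and Q* = 100.
With the tax collected from consumers, demand (in seller-price terms) shifts: Qd = 190 − 3(P + 28.5).
New equilibrium: consumers pay 41.4, sellers receive 12.9, Q = 65.8. (Wedge: Pb − Ps = 28.5.)
Burden on consumers: 11.4; on sellers: 17.1. (They sum to 28.5.)
The less price-elastic side of the market bears the larger share of a per-unit tax.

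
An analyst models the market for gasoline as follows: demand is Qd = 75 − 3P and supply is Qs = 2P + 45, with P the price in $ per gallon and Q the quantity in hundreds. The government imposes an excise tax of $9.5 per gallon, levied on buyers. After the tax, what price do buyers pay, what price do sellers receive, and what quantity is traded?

Before the tax: set 75 − 3P = 2P + 45 → P* = $6, Q* = 57.
With the tax collected from buyers, demand (in seller-price terms) shifts: Qd = 75 − 3(P + 9.5).
New equilibrium: buyers pay $9.8, sellers receive $0.3, Q = 45.6. (Wedge: Pb − Ps = 9.5.)

Buyers pay $9.8; sellers receive $0.3; quantity = 45.6.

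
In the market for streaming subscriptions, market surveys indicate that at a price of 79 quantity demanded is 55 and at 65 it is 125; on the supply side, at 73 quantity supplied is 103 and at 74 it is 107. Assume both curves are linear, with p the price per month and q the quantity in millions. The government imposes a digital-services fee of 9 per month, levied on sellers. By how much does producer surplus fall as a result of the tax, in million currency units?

Demand slope: (125 − 55)/(65 − 79) = -5, so qd = 450 − 5p.
Supply slope: (107 − 103)/(74 − 73) = 4, so qs = 4p − 189.
Before the tax: set 450 − 5p = 4p − 189 → p* = 71, q* = 95.
With the tax collected from sellers, supply shifts: qs = 4(p − 9) − 189.
New equilibrium: consumers pay 75, sellers receive 66, q = 75. (Wedge: pb − ps = 9.)
ΔPS is the trapezoid between Q = 75 and Q = 95 of height 5: ½ · (95 + 75) · 5 = 425.

Producer surplus falls by 425 million.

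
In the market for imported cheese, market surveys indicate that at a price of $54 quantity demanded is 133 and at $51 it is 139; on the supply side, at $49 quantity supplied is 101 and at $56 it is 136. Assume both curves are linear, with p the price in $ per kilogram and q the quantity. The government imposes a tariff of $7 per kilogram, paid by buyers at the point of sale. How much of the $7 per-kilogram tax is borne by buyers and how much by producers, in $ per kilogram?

Demand slope: (139 − 133)/(51 − 54) = -2, so qd = 241 − 2p.
Supply slope: (136 − 101)/(56 − 49) = 5, so qs = 5p − 144.
Before the tax: set 241 − 2p = 5p − 144 → p* = $55, q* = 131.
With the tax collected from buyers, demand (in seller-price terms) shifts: qd = 241 − 2(p + 7).
Solving gives q = 121 with buyers paying $60 and producers receiving $53 (the $7 wedge).
Burden on buyers: $5; on producers: $2. (They sum to $7.)

Buyers bear $5 per kilogram; producers bear $2 per kilogram.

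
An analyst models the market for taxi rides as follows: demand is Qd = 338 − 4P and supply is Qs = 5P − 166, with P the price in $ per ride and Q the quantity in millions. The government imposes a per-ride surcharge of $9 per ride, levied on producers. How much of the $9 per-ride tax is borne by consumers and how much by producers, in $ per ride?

Before the tax: set 338 − 4P = 5P − 166 → P* = $56, Q* = 114.
With the tax collected from producers, supply shifts: Qs = 5(P − 9) − 166.
Solving gives Q = 94 with consumers paying $61 and producers receiving $52 (the $9 wedge).
Burden on consumers: $5; on producers: $4. (They sum to $9.)
The less price-elastic side of the market bears the larger share of a per-unit tax.

Consumers bear $5 per ride; producers bear $4 per ride.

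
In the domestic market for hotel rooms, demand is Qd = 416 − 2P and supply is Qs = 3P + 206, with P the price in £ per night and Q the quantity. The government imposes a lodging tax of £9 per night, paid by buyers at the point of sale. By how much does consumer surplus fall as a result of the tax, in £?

Consumer surplus falls by £1763.64.

Before the tax: set 416 − 2P = 3P + 206 → P* = £42, Q* = 332.
With the tax collected from buyers, demand (in seller-price terms) shifts: Qd = 416 − 2(P + 9).
New equilibrium: buyers pay £47.4, sellers receive £38.4, Q = 321.2. (Wedge: Pb − Ps = 9.)
ΔCS is the trapezoid between Q = 321.2 and Q = 332 of height £5.4: ½ · (332 + 321.2) · 5.4 = £1763.64.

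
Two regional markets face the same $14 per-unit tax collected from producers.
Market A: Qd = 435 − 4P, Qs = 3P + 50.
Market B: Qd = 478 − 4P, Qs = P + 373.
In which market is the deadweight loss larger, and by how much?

Market A: pre-tax P* = $55, Q* = 215; post-tax Q = 191; deadweight loss = $168.
Market B: pre-tax P* = $21, Q* = 394; post-tax Q = 382.8; deadweight loss = $78.4.
Difference: $168 vs $78.4 → market A is larger by $89.6.

Market A, by $89.6.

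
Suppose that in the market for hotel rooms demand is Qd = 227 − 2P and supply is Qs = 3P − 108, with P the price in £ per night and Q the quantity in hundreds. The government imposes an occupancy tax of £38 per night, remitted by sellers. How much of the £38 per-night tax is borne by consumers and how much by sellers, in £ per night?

Without the tax, 227 − 2P = 3P − 108 gives 5P = 335, so P* = £67 and Q* = 93.
With the tax collected from sellers, supply shifts: Qs = 3(P − 38) − 108.
Solving gives Q = 47.4 with consumers paying £89.8 and sellers receiving £51.8 (the £38 wedge).
Burden on consumers: £22.8; on sellers: £15.2. (They sum to £38.)
The less price-elastic side of the market bears the larger share of a per-unit tax.

Consumers bear £22.8 per night; sellers bear £15.2 per night.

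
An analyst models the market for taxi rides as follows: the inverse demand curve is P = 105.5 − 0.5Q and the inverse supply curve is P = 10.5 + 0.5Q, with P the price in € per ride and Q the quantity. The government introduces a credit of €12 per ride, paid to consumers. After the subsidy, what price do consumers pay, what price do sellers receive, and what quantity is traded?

Inverting to Q(P) form: Qd = 211 − 2P; Qs = 2P − 21.
Before the subsidy: set 211 − 2P = 2P − 21 → P* = €58, Q* = 95.
With a per-unit subsidy paid to consumers, each effectively pays P − 12, so demand becomes Qd = 211 − 2(P − 12).
Solving gives Q = 107 with consumers paying €52 and sellers receiving €64 (the €12 wedge).

Consumers pay €52; sellers receive €64; quantity = 107.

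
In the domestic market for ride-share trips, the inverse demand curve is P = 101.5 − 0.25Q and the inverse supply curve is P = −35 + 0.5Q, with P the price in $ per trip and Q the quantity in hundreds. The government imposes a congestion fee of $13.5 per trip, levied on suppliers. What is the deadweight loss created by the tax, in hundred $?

Deadweight loss = $121.5 hundred.

Inverting to Q(P) form: Qd = 406 − 4P; Qs = 2P + 70.
Without the tax, 406 − 4P = 2P + 70 gives 6P = 336, so P* = $56 and Q* = 182.
With the tax collected from suppliers, supply shifts: Qs = 2(P − 13.5) + 70.
New equilibrium: buyers pay $60.5, suppliers receive $47, Q = 164. (Wedge: Pb − Ps = 13.5.)
Quantity falls by |ΔQ| = |182 − 164| = 18.
DWL = ½ · t · |ΔQ| = ½ · 13.5 · 18 = $121.5.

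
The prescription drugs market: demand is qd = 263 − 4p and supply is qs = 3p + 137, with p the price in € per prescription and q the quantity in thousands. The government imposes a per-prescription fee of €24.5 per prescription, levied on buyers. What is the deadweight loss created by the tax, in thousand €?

Without the tax, 263 − 4p = 3p + 137 gives 7p = 126, so p* = €18 and q* = 191.
With the tax collected from buyers, demand (in seller-price terms) shifts: qd = 263 − 4(p + 24.5).
Solving gives q = 149 with buyers paying €28.5 and producers receiving €4 (the €24.5 wedge).
Quantity falls by |ΔQ| = |191 − 149| = 42.
DWL = ½ · t · |ΔQ| = ½ · 24.5 · 42 = €514.5.

Deadweight loss = €514.5 thousand.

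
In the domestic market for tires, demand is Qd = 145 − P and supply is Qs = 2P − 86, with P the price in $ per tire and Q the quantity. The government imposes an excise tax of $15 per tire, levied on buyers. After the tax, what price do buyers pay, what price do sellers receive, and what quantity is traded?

Buyers pay $87; sellers receive $72; quantity = 58.

Without the tax, 145 − P = 2P − 86 gives 3P = 231, so P* = $77 and Q* = 68.
With the tax collected from buyers, demand (in seller-price terms) shifts: Qd = 145 − (P + 15).
Solving gives Q = 58 with buyers paying $87 and sellers receiving $72 (the $15 wedge).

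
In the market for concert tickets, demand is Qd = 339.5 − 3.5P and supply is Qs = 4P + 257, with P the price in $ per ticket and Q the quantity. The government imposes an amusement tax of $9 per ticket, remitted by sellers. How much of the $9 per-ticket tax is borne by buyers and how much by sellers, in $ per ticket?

Buyers bear $4.8 per ticket; sellers bear $4.2 per ticket.

Without the tax, 339.5 − 3.5P = 4P + 257 gives 7.5P = 82.5, so P* = $11 and Q* = 301.
With the tax collected from sellers, supply shifts: Qs = 4(P − 9) + 257.
Solving gives Q = 284.2 with buyers paying $15.8 and sellers receiving $6.8 (the $9 wedge).
Burden on buyers: $4.8; on sellers: $4.2. (They sum to $9.)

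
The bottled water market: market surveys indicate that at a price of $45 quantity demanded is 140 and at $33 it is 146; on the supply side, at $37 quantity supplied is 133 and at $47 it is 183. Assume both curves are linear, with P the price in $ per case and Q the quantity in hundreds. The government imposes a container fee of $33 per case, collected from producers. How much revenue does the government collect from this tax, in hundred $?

Tax revenue = $4224 hundred.

Demand slope: (146 − 140)/(33 − 45) = -0.5, so Qd = 162.5 − 0.5P.
Supply slope: (183 − 133)/(47 − 37) = 5, so Qs = 5P − 52.
Before the tax: set 162.5 − 0.5P = 5P − 52 → P* = $39, Q* = 143.
With the tax collected from producers, supply shifts: Qs = 5(P − 33) − 52.
New equilibrium: consumers pay $69, producers receive $36, Q = 128. (Wedge: Pb − Ps = 33.)
Revenue = t · Q = 33 · 128 = $4224.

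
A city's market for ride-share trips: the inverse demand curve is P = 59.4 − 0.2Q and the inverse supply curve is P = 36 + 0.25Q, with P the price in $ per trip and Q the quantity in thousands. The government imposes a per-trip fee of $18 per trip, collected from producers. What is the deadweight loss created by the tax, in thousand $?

Rewrite in direct form: Qd = 297 − 5P and Qs = 4P − 144.
Without the tax, 297 − 5P = 4P − 144 gives 9P = 441, so P* = $49 and Q* = 52.
With the tax collected from producers, supply shifts: Qs = 4(P − 18) − 144.
New equilibrium: consumers pay $57, producers receive $39, Q = 12. (Wedge: Pb − Ps = 18.)
Quantity falls by |ΔQ| = |52 − 12| = 40.
DWL = ½ · t · |ΔQ| = ½ · 18 · 40 = $360.

Deadweight loss = $360 thousand.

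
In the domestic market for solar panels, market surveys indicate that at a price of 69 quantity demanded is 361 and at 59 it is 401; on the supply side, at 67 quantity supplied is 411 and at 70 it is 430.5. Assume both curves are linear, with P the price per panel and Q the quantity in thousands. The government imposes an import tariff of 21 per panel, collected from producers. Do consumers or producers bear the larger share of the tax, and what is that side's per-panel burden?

Demand slope: (401 − 361)/(59 − 69) = -4, so Qd = 637 − 4P.
Supply slope: (430.5 − 411)/(70 − 67) = 6.5, so Qs = 6.5P − 24.5.
Before the tax: set 637 − 4P = 6.5P − 24.5 → P* = 63, Q* = 385.
With the tax collected from producers, supply shifts: Qs = 6.5(P − 21) − 24.5.
New equilibrium: consumers pay 76, producers receive 55, Q = 333. (Wedge: Pb − Ps = 21.)
Per-panel burden: consumers 13, producers 8.
Consumers take the larger share because demand is less price-elastic here (demand slope 4 vs supply slope 6.5).

Consumers bear the larger share: 13 per panel.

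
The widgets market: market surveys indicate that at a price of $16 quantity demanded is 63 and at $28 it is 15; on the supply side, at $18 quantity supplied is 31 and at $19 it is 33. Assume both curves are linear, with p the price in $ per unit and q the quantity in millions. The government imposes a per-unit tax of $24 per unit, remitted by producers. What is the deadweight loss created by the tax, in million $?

Demand slope: (15 − 63)/(28 − 16) = -4, so qd = 127 − 4p.
Supply slope: (33 − 31)/(19 − 18) = 2, so qs = 2p − 5.
Without the tax, 127 − 4p = 2p − 5 gives 6p = 132, so p* = $22 and q* = 39.
With the tax collected from producers, supply shifts: qs = 2(p − 24) − 5.
New equilibrium: buyers pay $30, producers receive $6, q = 7. (Wedge: pb − ps = 24.)
Quantity falls by |ΔQ| = |39 − 7| = 32.
DWL = ½ · t · |ΔQ| = ½ · 24 · 32 = $384.

Deadweight loss = $384 million.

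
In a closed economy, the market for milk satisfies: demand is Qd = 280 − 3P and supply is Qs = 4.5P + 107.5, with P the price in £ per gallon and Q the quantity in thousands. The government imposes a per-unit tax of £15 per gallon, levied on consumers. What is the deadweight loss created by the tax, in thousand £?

Before the tax: set 280 − 3P = 4.5P + 107.5 → P* = £23, Q* = 211.
With the tax collected from consumers, demand (in seller-price terms) shifts: Qd = 280 − 3(P + 15).
Solving gives Q = 184 with consumers paying £32 and producers receiving £17 (the £15 wedge).
Quantity falls by |ΔQ| = |211 − 184| = 27.
DWL = ½ · t · |ΔQ| = ½ · 15 · 27 = £202.5.

Deadweight loss = £202.5 thousand.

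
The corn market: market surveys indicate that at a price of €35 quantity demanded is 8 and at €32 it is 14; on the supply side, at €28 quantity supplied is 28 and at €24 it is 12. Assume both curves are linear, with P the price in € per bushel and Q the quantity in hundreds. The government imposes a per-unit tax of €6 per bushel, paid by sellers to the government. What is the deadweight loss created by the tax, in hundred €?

Demand slope: (14 − 8)/(32 − 35) = -2, so Qd = 78 − 2P.
Supply slope: (12 − 28)/(24 − 28) = 4, so Qs = 4P − 84.
Without the tax, 78 − 2P = 4P − 84 gives 6P = 162, so P* = €27 and Q* = 24.
With the tax collected from sellers, supply shifts: Qs = 4(P − 6) − 84.
New equilibrium: consumers pay €31, sellers receive €25, Q = 16. (Wedge: Pb − Ps = 6.)
Quantity falls by |ΔQ| = |24 − 16| = 8.
DWL = ½ · t · |ΔQ| = ½ · 6 · 8 = €24.

Deadweight loss = €24 hundred.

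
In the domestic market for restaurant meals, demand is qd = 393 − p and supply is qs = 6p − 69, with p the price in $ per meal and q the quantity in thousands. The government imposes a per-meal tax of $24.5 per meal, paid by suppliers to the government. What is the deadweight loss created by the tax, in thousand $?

Without the tax, 393 − p = 6p − 69 gives 7p = 462, so p* = $66 and q* = 327.
With the tax collected from suppliers, supply shifts: qs = 6(p − 24.5) − 69.
Solving gives q = 306 with consumers paying $87 and suppliers receiving $62.5 (the $24.5 wedge).
Quantity falls by |ΔQ| = |327 − 306| = 21.
DWL = ½ · t · |ΔQ| = ½ · 24.5 · 21 = $257.25.

Deadweight loss = $257.25 thousand.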